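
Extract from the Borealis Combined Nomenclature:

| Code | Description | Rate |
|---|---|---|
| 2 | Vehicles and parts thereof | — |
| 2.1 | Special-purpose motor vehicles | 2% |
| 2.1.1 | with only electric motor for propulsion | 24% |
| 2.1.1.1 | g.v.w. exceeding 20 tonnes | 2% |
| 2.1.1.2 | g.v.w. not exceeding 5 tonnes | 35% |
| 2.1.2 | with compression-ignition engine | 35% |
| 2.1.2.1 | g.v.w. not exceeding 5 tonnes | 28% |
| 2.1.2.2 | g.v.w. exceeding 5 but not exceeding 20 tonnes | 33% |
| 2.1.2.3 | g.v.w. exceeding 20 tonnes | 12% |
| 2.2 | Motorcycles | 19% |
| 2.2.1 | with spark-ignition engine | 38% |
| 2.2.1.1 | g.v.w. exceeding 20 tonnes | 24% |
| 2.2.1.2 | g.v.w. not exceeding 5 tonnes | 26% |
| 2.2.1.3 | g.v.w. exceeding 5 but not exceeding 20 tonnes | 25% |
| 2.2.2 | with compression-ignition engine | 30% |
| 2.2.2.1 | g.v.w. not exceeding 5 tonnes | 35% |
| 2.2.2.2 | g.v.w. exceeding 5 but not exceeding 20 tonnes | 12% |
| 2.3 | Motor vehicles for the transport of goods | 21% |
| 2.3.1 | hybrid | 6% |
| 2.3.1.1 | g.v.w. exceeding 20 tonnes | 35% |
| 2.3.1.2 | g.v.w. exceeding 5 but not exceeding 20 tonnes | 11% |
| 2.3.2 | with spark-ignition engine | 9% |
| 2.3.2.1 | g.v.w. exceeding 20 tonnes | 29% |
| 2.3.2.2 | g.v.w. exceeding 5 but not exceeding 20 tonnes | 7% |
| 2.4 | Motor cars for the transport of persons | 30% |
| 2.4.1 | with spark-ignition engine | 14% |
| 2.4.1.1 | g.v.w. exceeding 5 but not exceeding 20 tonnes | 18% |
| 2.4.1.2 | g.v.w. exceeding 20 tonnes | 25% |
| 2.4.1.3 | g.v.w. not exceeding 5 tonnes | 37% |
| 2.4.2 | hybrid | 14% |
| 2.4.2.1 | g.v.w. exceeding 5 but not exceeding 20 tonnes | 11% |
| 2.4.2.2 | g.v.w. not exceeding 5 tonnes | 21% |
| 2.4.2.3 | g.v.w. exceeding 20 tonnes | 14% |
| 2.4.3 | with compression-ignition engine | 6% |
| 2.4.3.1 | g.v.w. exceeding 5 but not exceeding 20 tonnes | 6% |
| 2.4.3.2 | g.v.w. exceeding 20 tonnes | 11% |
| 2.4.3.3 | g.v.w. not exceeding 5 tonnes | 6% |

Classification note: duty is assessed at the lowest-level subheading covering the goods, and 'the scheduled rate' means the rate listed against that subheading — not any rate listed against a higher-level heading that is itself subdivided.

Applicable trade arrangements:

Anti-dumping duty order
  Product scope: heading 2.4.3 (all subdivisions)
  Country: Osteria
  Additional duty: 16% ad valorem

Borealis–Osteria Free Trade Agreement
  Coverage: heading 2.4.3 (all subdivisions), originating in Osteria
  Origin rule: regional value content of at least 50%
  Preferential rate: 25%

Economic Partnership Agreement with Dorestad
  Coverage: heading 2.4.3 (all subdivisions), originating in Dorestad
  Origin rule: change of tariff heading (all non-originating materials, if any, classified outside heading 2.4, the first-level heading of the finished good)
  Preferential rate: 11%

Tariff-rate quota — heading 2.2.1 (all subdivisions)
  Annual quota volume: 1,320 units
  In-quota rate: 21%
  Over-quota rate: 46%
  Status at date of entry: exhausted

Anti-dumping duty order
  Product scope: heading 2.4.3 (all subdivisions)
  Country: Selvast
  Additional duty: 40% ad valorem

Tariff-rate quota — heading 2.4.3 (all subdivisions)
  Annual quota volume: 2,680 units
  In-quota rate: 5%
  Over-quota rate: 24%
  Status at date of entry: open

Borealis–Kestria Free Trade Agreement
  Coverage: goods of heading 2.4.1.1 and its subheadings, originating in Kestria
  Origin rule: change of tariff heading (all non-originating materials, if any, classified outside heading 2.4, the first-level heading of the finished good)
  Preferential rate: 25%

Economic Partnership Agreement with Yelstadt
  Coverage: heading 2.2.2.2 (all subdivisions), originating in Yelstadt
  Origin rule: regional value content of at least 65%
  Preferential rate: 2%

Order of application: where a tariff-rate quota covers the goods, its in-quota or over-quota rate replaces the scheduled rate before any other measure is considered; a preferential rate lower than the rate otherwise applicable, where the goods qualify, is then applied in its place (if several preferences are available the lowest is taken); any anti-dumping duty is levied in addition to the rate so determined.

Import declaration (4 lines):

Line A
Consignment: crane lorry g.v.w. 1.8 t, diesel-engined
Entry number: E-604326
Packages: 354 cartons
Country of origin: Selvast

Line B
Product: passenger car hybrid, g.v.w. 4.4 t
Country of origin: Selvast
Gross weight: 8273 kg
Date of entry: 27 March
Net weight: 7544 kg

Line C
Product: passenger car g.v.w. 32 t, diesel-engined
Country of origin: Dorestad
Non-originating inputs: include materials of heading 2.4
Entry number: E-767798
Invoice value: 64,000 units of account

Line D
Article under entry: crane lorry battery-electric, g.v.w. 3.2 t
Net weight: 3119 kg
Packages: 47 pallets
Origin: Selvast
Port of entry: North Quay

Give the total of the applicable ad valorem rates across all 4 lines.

Line A: crane lorry → 2.1; diesel-engined → 2.1.2; g.v.w. 1.8 t → 2.1.2.1. Scheduled 28%. No special measure applies. → 28%.
Line B: passenger car → 2.4; hybrid → 2.4.2; g.v.w. 4.4 t → 2.4.2.2. Scheduled 21%. No special measure applies. → 21%.
Line C: passenger car → 2.4; diesel-engined → 2.4.3; g.v.w. 32 t → 2.4.3.2. Scheduled 11%. quota on 2.4.3 open → in-quota 5%; Dorestad agreement on 2.4.3: CTH not met. → 5%.
Line D: crane lorry → 2.1; battery-electric → 2.1.1; g.v.w. 3.2 t → 2.1.1.2. Scheduled 35%. No special measure applies. → 35%.
Sum: 28% + 21% + 5% + 35% = 89%.

89%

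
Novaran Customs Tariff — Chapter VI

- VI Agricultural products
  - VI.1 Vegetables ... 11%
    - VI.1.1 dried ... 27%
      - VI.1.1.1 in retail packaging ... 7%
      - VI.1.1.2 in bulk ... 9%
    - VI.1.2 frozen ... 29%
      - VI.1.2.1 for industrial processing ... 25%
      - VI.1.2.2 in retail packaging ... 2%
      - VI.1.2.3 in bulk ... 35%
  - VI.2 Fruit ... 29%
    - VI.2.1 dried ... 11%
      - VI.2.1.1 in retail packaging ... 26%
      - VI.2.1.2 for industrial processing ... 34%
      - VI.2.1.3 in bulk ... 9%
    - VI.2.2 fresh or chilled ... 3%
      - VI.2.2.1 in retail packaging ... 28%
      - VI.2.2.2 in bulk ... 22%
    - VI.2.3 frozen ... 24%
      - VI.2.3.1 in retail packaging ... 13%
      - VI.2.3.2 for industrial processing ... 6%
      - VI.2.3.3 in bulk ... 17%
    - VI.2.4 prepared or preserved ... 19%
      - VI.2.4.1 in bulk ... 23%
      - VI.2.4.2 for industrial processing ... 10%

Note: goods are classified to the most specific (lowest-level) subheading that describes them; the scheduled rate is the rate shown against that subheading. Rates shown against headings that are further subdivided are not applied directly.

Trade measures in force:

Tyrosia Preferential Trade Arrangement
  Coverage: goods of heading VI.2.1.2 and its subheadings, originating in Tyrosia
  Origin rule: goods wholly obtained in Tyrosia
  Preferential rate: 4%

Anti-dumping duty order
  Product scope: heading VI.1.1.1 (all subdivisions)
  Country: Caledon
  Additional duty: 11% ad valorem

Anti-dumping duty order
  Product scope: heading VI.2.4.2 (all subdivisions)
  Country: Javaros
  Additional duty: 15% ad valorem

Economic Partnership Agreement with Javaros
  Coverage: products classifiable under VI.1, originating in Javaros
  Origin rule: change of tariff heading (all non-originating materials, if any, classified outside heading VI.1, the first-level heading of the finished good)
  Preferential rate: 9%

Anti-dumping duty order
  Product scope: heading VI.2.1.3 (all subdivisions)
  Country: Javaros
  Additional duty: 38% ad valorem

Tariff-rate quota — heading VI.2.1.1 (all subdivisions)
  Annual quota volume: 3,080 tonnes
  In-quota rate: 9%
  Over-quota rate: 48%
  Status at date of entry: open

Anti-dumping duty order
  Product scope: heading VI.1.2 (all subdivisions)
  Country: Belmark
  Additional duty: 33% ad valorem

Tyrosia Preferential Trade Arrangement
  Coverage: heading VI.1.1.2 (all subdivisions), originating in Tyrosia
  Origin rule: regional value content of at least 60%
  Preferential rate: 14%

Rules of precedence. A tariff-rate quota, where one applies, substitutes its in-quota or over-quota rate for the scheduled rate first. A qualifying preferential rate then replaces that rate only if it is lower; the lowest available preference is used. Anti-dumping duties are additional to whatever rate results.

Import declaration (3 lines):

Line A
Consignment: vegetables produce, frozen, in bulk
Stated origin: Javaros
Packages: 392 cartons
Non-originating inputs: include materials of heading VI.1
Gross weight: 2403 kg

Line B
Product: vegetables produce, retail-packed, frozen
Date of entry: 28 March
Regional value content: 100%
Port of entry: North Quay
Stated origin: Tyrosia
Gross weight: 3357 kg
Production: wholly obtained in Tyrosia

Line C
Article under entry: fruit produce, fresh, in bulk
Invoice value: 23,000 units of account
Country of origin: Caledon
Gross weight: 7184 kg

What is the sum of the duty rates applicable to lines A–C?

Line A: vegetables → VI.1; frozen → VI.1.2; in bulk → VI.1.2.3. Scheduled 35%. Javaros agreement on VI.1: CTH not met. → 35%.
Line B: vegetables → VI.1; frozen → VI.1.2; retail-packed → VI.1.2.2. Scheduled 2%. Tyrosia agreement on VI.2.1.2: VI.1.2.2 not covered; Tyrosia agreement on VI.1.1.2: VI.1.2.2 not covered. → 2%.
Line C: fruit → VI.2; fresh → VI.2.2; in bulk → VI.2.2.2. Scheduled 22%. No special measure applies. → 22%.
Sum: 35% + 2% + 22% = 59%.

59%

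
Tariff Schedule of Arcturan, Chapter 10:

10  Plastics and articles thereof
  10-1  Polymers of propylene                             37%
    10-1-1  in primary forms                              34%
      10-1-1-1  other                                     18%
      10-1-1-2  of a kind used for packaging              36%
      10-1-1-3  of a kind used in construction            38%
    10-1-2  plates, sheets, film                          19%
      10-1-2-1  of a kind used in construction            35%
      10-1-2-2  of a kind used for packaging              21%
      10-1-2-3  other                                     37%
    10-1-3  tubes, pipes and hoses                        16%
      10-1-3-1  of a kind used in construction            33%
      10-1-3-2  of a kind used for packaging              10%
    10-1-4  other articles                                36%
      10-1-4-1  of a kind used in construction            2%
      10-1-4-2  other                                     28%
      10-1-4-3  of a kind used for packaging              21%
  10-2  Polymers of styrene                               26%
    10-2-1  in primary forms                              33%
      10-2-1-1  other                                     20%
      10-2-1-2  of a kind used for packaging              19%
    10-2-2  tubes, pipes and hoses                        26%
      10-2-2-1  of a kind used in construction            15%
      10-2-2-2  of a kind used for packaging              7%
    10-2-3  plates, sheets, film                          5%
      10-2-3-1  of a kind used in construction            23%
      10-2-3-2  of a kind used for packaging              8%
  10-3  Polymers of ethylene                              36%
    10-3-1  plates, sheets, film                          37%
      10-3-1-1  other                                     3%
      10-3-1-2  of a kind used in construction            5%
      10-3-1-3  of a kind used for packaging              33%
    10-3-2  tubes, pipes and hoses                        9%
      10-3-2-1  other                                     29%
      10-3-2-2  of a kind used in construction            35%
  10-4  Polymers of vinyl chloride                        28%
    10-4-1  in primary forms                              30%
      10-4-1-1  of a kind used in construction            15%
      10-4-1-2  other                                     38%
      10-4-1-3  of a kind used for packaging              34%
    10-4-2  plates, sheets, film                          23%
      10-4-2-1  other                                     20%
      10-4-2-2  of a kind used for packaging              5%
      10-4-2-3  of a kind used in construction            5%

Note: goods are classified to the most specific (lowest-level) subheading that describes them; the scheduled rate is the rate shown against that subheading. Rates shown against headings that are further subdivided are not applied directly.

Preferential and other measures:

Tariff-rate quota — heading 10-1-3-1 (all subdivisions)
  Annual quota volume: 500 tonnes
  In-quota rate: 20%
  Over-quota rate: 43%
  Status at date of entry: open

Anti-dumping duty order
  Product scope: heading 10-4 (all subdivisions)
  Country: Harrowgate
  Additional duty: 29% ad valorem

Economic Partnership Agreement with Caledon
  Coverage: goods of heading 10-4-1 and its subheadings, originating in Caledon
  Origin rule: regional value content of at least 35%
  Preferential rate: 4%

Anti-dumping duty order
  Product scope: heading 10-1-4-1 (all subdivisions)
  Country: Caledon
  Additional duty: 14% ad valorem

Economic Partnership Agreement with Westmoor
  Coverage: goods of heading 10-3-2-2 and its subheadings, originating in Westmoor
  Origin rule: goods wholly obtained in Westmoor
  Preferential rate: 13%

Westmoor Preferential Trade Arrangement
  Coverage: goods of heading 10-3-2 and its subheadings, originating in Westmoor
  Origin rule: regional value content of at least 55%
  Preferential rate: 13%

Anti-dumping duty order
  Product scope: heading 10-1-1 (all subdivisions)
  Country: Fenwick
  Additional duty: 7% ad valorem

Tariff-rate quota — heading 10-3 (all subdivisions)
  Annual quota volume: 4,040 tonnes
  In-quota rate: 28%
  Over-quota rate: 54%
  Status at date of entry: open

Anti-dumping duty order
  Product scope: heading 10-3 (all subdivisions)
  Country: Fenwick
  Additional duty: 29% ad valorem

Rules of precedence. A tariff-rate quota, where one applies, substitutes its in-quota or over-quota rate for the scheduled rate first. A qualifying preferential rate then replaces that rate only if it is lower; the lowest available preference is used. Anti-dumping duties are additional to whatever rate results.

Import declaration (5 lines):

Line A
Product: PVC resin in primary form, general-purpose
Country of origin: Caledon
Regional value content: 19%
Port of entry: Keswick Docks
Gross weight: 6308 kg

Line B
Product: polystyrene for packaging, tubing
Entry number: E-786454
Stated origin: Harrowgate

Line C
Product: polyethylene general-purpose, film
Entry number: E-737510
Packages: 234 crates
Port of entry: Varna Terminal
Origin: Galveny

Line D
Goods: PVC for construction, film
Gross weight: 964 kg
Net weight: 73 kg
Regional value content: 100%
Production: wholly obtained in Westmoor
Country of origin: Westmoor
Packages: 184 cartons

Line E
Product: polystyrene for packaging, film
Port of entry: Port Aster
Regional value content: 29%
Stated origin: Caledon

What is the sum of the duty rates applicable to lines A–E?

Line A: PVC → 10-4; resin in primary form → 10-4-1; general-purpose → 10-4-1-2. Scheduled 38%. Caledon agreement on 10-4-1: RVC < 35%. → 38%.
Line B: polystyrene → 10-2; tubing → 10-2-2; for packaging → 10-2-2-2. Scheduled 7%. No special measure applies. → 7%.
Line C: polyethylene → 10-3; film → 10-3-1; general-purpose → 10-3-1-1. Scheduled 3%. quota on 10-3 open → in-quota 28%. → 28%.
Line D: PVC → 10-4; film → 10-4-2; for construction → 10-4-2-3. Scheduled 5%. Westmoor agreement on 10-3-2-2: 10-4-2-3 not covered; Westmoor agreement on 10-3-2: 10-4-2-3 not covered. → 5%.
Line E: polystyrene → 10-2; film → 10-2-3; for packaging → 10-2-3-2. Scheduled 8%. Caledon agreement on 10-4-1: 10-2-3-2 not covered. → 8%.
Sum: 38% + 7% + 28% + 5% + 8% = 86%.

86%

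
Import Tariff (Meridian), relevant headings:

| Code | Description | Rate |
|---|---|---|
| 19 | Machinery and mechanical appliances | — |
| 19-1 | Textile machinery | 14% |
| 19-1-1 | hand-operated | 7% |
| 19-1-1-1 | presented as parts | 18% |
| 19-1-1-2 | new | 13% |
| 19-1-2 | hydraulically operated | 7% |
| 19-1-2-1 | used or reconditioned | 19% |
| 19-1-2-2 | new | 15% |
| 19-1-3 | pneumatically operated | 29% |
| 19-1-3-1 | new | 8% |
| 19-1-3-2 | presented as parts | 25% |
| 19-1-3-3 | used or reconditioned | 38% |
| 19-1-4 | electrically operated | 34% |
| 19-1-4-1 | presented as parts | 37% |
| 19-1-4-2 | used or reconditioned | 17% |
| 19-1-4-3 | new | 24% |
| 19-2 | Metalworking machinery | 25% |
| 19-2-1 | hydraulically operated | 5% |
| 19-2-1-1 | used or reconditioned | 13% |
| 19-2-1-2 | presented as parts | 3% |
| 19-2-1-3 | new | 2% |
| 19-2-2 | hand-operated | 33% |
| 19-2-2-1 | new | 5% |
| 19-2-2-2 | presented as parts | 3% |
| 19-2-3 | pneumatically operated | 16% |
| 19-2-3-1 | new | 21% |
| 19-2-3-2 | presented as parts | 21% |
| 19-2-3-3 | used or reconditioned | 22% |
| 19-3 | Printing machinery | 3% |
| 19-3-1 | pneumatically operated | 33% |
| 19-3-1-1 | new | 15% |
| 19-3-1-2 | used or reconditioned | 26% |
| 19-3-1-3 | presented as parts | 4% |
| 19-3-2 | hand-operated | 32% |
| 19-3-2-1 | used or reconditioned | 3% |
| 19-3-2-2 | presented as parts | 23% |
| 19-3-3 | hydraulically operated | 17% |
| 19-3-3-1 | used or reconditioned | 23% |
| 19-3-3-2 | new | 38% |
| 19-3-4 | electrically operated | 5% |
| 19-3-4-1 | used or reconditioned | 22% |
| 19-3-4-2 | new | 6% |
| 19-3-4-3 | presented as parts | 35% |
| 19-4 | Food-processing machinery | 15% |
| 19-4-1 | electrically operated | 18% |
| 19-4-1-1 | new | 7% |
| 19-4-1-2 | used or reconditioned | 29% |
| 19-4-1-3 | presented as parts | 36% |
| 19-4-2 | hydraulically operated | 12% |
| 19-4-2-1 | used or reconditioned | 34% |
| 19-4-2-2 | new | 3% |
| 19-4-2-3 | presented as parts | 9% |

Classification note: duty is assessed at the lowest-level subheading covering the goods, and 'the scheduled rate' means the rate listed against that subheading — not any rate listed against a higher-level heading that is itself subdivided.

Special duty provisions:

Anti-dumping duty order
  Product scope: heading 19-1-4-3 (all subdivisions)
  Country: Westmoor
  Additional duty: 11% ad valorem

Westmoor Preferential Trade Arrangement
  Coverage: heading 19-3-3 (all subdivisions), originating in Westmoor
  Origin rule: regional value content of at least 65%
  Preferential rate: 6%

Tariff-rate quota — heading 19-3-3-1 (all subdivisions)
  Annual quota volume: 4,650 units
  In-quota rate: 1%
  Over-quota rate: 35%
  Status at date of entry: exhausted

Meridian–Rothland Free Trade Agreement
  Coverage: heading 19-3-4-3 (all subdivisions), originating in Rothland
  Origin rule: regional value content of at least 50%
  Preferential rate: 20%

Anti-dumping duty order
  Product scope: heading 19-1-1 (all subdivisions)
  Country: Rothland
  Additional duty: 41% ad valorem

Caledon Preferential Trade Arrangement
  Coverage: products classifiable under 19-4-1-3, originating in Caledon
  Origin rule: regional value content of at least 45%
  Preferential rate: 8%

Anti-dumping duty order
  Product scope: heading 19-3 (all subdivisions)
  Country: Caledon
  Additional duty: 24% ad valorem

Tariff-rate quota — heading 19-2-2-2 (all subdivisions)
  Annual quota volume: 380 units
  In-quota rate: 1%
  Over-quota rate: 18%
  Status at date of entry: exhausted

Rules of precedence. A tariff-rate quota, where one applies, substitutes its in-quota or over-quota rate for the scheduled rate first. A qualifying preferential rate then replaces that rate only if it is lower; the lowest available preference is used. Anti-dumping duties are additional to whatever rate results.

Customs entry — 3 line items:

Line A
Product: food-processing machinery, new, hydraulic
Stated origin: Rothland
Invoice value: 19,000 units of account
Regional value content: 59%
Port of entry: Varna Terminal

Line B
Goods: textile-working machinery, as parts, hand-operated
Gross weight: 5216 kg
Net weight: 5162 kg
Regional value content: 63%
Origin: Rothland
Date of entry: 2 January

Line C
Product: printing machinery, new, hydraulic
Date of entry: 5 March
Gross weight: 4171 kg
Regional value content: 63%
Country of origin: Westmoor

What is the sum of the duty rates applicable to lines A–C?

Line A: food-processing → 19-4; hydraulic → 19-4-2; new → 19-4-2-2. Scheduled 3%. Rothland agreement on 19-3-4-3: 19-4-2-2 not covered. → 3%.
Line B: textile-working → 19-1; hand-operated → 19-1-1; as parts → 19-1-1-1. Scheduled 18%. Rothland agreement on 19-3-4-3: 19-1-1-1 not covered; anti-dumping (Rothland, 19-1-1): +41%; total 18% + 41% = 59%. → 59%.
Line C: printing → 19-3; hydraulic → 19-3-3; new → 19-3-3-2. Scheduled 38%. Westmoor agreement on 19-3-3: RVC < 65%. → 38%.
Sum: 3% + 59% + 38% = 100%.

100%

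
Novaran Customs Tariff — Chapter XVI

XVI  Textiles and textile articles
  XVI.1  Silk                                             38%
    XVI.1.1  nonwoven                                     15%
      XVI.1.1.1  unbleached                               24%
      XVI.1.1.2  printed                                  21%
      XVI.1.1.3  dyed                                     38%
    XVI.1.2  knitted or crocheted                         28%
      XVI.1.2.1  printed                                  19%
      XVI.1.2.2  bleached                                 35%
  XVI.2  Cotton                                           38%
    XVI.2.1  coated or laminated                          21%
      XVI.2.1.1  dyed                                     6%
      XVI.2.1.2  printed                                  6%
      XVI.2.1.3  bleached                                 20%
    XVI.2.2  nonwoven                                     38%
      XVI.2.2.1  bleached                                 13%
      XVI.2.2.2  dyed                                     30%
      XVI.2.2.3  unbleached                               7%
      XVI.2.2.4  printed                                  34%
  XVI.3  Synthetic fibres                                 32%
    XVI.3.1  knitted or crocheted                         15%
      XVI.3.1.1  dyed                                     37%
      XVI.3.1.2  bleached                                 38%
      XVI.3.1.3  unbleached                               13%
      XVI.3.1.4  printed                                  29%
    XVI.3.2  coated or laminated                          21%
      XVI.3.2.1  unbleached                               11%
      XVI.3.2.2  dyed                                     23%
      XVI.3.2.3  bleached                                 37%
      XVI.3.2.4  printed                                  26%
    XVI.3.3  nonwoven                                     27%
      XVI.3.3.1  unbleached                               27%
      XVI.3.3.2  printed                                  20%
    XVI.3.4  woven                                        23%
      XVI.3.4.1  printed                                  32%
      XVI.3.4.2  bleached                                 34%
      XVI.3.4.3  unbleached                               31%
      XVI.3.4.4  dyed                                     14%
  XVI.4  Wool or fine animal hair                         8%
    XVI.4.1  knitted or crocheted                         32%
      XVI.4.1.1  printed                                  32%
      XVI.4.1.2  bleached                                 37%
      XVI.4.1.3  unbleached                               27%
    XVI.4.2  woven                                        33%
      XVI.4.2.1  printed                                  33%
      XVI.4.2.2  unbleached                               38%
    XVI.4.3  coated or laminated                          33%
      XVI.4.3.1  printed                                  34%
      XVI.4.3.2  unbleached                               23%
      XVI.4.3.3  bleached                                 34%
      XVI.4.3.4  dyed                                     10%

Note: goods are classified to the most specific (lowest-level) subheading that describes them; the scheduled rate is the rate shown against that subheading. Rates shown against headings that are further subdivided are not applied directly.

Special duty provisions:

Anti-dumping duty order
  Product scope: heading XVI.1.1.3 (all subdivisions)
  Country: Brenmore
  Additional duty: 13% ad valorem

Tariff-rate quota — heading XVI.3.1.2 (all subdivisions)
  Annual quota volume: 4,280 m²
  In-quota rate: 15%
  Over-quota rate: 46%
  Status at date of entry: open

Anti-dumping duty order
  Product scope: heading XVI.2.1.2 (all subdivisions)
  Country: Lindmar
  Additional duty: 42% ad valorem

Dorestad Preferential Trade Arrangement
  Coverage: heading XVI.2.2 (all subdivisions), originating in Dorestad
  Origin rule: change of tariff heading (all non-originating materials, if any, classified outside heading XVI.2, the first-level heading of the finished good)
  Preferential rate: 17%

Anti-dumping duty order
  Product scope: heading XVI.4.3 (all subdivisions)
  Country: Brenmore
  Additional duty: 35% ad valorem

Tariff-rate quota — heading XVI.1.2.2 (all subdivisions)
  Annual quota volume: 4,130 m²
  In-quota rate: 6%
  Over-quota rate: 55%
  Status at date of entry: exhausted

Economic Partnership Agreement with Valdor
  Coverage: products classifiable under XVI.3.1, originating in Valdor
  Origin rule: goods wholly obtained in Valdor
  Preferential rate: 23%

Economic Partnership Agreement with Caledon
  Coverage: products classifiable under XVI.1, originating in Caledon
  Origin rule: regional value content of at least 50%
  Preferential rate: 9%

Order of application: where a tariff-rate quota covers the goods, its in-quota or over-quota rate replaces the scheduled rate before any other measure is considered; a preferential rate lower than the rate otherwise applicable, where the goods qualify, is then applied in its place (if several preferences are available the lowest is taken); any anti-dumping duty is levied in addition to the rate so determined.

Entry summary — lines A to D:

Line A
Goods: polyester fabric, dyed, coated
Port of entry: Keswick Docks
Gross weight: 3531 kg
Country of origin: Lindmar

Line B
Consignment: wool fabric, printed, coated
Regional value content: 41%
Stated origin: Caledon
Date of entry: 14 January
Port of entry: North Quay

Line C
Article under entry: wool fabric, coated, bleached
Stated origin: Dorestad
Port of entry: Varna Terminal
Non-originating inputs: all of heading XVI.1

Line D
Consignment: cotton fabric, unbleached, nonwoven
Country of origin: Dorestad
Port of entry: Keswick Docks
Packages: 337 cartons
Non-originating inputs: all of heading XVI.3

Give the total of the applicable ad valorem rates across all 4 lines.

Line A: polyester → XVI.3; coated → XVI.3.2; dyed → XVI.3.2.2. Scheduled 23%. No special measure applies. → 23%.
Line B: wool → XVI.4; coated → XVI.4.3; printed → XVI.4.3.1. Scheduled 34%. Caledon agreement on XVI.1: XVI.4.3.1 not covered. → 34%.
Line C: wool → XVI.4; coated → XVI.4.3; bleached → XVI.4.3.3. Scheduled 34%. Dorestad agreement on XVI.2.2: XVI.4.3.3 not covered. → 34%.
Line D: cotton → XVI.2; nonwoven → XVI.2.2; unbleached → XVI.2.2.3. Scheduled 7%. Dorestad agreement on XVI.2.2: CTH met → 17% available; preference 17% not lower than 7% → no reduction. → 7%.
Sum: 23% + 34% + 34% + 7% = 98%.

98%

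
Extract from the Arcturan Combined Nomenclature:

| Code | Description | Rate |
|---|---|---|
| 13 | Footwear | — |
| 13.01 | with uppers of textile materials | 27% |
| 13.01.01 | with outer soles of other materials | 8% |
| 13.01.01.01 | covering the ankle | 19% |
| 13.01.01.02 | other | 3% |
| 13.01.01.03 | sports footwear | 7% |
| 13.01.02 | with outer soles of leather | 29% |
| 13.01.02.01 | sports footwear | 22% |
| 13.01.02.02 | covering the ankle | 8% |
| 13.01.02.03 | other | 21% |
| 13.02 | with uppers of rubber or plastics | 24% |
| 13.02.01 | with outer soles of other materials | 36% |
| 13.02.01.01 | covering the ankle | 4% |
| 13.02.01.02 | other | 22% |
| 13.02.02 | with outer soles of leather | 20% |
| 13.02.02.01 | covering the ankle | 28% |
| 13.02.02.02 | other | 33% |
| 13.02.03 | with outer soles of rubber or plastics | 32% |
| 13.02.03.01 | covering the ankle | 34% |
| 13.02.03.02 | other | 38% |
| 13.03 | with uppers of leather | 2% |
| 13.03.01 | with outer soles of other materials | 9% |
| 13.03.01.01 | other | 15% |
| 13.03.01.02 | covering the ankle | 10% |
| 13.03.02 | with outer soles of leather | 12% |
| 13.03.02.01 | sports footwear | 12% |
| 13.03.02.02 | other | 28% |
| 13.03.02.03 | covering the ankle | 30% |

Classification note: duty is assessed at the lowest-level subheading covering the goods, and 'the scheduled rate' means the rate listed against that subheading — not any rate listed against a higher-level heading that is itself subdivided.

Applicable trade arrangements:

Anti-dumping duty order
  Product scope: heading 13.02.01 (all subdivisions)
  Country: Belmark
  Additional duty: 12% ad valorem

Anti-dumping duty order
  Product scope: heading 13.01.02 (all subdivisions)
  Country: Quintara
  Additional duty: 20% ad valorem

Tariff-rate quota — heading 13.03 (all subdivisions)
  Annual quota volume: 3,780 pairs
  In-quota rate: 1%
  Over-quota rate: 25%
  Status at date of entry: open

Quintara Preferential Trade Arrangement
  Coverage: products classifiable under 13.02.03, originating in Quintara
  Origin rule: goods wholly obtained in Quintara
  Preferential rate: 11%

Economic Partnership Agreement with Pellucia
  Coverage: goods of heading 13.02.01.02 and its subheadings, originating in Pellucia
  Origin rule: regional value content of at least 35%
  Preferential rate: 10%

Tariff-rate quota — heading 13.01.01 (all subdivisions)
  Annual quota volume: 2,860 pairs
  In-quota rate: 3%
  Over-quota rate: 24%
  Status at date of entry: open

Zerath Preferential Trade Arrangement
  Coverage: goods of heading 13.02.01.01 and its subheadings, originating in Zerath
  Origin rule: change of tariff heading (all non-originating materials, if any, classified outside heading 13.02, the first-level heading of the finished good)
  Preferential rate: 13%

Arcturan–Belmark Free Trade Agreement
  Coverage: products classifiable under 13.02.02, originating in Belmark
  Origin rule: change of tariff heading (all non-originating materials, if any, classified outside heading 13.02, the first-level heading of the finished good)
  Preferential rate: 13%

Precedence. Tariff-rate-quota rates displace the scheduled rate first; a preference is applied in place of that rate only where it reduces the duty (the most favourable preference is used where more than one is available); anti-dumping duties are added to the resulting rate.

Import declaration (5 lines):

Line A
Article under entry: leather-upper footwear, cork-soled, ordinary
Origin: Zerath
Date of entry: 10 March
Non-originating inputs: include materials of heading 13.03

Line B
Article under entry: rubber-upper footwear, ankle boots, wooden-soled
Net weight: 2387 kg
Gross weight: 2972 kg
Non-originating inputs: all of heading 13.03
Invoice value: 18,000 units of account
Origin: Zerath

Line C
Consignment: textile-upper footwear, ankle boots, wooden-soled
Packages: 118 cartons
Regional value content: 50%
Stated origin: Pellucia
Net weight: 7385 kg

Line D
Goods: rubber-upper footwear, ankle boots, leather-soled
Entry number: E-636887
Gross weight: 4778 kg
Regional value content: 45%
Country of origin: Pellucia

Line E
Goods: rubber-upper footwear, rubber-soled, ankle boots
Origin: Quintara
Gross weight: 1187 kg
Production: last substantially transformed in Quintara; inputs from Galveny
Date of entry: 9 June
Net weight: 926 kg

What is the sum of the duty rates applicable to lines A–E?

Line A: leather-upper → 13.03; cork-soled → 13.03.01; ordinary → 13.03.01.01. Scheduled 15%. quota on 13.03 open → in-quota 1%; Zerath agreement on 13.02.01.01: 13.03.01.01 not covered. → 1%.
Line B: rubber-upper → 13.02; wooden-soled → 13.02.01; ankle boots → 13.02.01.01. Scheduled 4%. Zerath agreement on 13.02.01.01: CTH met → 13% available; preference 13% not lower than 4% → no reduction. → 4%.
Line C: textile-upper → 13.01; wooden-soled → 13.01.01; ankle boots → 13.01.01.01. Scheduled 19%. quota on 13.01.01 open → in-quota 3%; Pellucia agreement on 13.02.01.02: 13.01.01.01 not covered. → 3%.
Line D: rubber-upper → 13.02; leather-soled → 13.02.02; ankle boots → 13.02.02.01. Scheduled 28%. Pellucia agreement on 13.02.01.02: 13.02.02.01 not covered. → 28%.
Line E: rubber-upper → 13.02; rubber-soled → 13.02.03; ankle boots → 13.02.03.01. Scheduled 34%. Quintara agreement on 13.02.03: not wholly obtained. → 34%.
Sum: 1% + 4% + 3% + 28% + 34% = 70%.

70%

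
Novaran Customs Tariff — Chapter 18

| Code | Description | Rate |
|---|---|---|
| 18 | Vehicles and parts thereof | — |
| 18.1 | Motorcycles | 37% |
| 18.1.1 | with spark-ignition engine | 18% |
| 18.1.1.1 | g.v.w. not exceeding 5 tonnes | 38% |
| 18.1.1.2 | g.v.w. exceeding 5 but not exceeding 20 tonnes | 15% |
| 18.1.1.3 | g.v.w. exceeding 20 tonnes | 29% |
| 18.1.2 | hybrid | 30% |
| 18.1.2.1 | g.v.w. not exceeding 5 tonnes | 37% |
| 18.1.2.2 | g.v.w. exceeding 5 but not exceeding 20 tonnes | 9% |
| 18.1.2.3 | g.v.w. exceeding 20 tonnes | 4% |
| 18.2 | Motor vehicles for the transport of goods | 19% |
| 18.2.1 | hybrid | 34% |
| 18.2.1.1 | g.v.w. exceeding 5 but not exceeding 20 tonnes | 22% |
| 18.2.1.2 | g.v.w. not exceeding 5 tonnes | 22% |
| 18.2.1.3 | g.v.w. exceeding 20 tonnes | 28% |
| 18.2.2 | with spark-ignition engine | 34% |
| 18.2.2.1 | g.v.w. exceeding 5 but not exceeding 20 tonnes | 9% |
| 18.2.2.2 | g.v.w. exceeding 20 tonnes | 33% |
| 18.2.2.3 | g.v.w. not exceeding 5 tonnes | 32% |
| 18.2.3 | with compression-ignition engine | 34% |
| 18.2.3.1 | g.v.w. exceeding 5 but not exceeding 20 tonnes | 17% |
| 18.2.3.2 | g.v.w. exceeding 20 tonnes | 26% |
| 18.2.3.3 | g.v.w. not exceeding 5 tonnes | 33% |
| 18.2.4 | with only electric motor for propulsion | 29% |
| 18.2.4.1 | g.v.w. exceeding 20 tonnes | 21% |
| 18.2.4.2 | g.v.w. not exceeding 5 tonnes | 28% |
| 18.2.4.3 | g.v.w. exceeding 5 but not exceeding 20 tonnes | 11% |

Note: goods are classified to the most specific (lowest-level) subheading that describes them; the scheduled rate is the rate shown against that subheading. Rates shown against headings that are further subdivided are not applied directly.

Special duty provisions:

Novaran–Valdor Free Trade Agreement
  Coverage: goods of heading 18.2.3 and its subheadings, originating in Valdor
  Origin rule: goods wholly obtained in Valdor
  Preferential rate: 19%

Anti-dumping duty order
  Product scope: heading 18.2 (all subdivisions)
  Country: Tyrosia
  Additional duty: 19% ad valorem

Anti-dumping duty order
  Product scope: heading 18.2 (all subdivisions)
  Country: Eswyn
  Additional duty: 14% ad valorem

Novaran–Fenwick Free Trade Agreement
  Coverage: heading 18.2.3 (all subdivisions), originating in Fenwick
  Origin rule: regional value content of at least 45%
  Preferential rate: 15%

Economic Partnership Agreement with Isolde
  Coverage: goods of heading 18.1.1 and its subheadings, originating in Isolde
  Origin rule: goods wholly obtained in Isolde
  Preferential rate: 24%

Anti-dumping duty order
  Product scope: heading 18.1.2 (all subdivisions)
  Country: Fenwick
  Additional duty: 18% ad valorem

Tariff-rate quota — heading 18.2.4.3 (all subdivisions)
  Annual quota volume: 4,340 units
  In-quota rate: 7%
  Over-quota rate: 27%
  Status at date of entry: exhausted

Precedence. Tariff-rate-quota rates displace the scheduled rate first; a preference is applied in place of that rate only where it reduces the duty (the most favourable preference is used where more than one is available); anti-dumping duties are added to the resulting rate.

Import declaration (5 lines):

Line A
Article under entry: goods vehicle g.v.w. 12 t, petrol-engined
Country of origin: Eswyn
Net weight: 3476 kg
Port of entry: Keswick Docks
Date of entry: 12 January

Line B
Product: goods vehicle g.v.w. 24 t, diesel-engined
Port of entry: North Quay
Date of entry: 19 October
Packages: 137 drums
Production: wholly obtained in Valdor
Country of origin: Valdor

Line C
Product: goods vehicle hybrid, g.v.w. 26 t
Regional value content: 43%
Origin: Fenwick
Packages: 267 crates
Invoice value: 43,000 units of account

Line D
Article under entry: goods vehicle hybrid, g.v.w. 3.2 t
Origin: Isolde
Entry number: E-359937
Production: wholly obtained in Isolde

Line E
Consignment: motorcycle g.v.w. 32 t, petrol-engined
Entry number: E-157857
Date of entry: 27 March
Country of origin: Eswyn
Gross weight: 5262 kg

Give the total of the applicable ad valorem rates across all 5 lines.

121%

Line A: goods vehicle → 18.2; petrol-engined → 18.2.2; g.v.w. 12 t → 18.2.2.1. Scheduled 9%. anti-dumping (Eswyn, 18.2): +14%; total 9% + 14% = 23%. → 23%.
Line B: goods vehicle → 18.2; diesel-engined → 18.2.3; g.v.w. 24 t → 18.2.3.2. Scheduled 26%. Valdor agreement on 18.2.3: wholly obtained → 19% available; preferential 19%. → 19%.
Line C: goods vehicle → 18.2; hybrid → 18.2.1; g.v.w. 26 t → 18.2.1.3. Scheduled 28%. Fenwick agreement on 18.2.3: 18.2.1.3 not covered. → 28%.
Line D: goods vehicle → 18.2; hybrid → 18.2.1; g.v.w. 3.2 t → 18.2.1.2. Scheduled 22%. Isolde agreement on 18.1.1: 18.2.1.2 not covered. → 22%.
Line E: motorcycle → 18.1; petrol-engined → 18.1.1; g.v.w. 32 t → 18.1.1.3. Scheduled 29%. No special measure applies. → 29%.
Sum: 23% + 19% + 28% + 22% + 29% = 121%.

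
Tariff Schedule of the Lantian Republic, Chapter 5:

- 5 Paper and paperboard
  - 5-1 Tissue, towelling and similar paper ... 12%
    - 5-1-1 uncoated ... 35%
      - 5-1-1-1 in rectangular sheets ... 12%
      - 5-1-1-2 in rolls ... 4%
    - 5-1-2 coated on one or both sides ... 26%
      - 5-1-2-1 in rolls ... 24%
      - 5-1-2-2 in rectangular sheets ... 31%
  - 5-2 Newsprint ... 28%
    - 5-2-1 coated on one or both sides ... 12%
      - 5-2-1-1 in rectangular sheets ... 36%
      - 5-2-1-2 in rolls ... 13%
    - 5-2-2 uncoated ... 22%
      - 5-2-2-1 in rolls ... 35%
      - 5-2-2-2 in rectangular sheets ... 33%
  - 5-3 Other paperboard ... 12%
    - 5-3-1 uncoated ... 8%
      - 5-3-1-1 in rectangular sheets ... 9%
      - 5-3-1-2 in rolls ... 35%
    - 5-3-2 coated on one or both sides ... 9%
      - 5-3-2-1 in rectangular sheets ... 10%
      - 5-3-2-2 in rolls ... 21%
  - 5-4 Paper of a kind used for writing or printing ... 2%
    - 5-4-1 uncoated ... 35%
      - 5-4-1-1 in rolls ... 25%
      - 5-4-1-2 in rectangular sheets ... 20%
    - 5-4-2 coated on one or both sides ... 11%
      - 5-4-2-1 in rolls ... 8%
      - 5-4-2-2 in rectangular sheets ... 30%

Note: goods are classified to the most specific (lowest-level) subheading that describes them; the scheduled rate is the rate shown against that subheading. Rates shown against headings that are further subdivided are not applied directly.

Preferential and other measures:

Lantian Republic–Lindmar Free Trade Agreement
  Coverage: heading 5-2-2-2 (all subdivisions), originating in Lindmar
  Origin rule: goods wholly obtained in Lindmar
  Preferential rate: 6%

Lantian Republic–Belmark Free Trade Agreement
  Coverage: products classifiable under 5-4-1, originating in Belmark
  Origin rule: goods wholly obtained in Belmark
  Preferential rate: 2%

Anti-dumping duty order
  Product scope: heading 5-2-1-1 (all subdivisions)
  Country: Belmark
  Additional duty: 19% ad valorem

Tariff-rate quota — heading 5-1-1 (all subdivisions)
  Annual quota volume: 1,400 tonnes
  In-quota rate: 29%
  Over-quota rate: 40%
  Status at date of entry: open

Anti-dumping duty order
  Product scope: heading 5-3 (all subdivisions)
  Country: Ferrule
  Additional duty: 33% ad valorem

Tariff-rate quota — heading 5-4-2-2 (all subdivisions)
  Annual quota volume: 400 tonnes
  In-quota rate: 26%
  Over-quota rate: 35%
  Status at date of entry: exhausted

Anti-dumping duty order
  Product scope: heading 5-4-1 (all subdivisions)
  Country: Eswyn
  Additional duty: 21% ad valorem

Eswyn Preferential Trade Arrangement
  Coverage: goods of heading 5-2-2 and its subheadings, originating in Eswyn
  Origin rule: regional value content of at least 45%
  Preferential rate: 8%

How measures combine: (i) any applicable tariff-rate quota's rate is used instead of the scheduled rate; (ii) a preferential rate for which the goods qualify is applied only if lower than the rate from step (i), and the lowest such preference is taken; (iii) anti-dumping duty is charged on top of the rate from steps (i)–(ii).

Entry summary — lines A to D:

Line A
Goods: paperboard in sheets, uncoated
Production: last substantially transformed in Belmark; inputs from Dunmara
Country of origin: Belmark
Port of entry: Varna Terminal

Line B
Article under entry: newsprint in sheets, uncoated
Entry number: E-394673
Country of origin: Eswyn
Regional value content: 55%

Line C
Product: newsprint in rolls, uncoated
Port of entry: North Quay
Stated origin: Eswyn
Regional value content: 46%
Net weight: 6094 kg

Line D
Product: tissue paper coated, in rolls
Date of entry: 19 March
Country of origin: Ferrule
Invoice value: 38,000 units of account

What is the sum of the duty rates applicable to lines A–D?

49%

Line A: paperboard → 5-3; uncoated → 5-3-1; in sheets → 5-3-1-1. Scheduled 9%. Belmark agreement on 5-4-1: 5-3-1-1 not covered. → 9%.
Line B: newsprint → 5-2; uncoated → 5-2-2; in sheets → 5-2-2-2. Scheduled 33%. Eswyn agreement on 5-2-2: RVC ≥ 45% → 8% available; preferential 8%. → 8%.
Line C: newsprint → 5-2; uncoated → 5-2-2; in rolls → 5-2-2-1. Scheduled 35%. Eswyn agreement on 5-2-2: RVC ≥ 45% → 8% available; preferential 8%. → 8%.
Line D: tissue paper → 5-1; coated → 5-1-2; in rolls → 5-1-2-1. Scheduled 24%. No special measure applies. → 24%.
Sum: 9% + 8% + 8% + 24% = 49%.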